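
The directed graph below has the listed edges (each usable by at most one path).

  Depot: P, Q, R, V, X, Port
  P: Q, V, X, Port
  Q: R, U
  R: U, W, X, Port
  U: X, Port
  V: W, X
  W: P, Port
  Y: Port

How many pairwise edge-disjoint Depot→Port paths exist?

5

Assign every edge capacity 1; by Menger, the answer equals the max flow.
Path Depot→Port (+1); total 1.
Path Depot→P→Port (+1); total 2.
Path Depot→R→Port (+1); total 3.
Path Depot→Q→U→Port (+1); total 4.
Path Depot→V→W→Port (+1); total 5.
No residual Depot→Port path; max flow = 5.
Certifying cut of size 5: {Depot→P, Depot→Port, Depot→Q, Depot→R, Depot→V}.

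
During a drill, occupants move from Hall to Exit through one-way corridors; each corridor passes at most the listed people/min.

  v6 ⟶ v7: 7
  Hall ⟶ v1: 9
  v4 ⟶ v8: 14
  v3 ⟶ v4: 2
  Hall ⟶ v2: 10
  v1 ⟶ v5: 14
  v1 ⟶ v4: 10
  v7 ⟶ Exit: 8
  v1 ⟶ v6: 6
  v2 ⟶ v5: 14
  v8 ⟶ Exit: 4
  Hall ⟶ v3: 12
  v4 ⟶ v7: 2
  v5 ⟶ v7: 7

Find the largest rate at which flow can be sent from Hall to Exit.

12

Augment Hall→v1→v4→v7→Exit: bottleneck 2, flow now 2.
Augment Hall→v1→v4→v8→Exit: bottleneck 4, flow now 6.
Augment Hall→v1→v5→v7→Exit: bottleneck 3, flow now 9.
Augment Hall→v2→v5→v7→Exit: bottleneck 3, flow now 12.
No augmenting path remains; maximum flow = 12.
In the residual graph, reachable from Hall: {Hall, v1, v2, v3, v4, v5, v6, v7, v8}.
Min-cut edges: v7→Exit (8), v8→Exit (4); capacity 8 + 4 = 12.
This cut is saturated, so no flow can exceed 12.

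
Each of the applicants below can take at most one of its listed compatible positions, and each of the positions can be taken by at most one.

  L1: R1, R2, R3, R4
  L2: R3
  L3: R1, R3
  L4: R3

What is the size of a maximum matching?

3

Unit-capacity flow: source→left, listed edges, right→sink; max matching = max flow.
Augmenting path L1→R1 (+1); matched 1.
Augmenting path L2→R3 (+1); matched 2.
Augmenting path L3→R1→L1→R2 (+1); matched 3.
No augmenting path remains; maximum matching = 3.
König certificate: {L1, L3, R3} is a vertex cover of size 3 (every listed pair touches it), so no matching can be larger.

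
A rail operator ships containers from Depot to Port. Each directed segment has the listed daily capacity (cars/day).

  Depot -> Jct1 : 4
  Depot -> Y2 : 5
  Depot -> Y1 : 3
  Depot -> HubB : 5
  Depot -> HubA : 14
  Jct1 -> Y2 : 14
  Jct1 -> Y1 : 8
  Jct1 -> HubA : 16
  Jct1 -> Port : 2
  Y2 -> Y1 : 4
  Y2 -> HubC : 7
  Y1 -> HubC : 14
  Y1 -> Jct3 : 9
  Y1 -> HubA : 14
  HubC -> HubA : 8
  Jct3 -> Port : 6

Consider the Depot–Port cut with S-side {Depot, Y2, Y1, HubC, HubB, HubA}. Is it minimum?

Given cut capacity: 4 + 9 = 13.
Augment Depot→Jct1→Port: bottleneck 2, flow now 2.
Augment Depot→Y1→Jct3→Port: bottleneck 3, flow now 5.
Augment Depot→Jct1→Y1→Jct3→Port: bottleneck 2, flow now 7.
Augment Depot→Y2→Y1→Jct3→Port: bottleneck 1, flow now 8.
No augmenting path remains; maximum flow = 8.
In the residual graph, reachable from Depot: {Depot, Jct1, Y2, Y1, HubC, HubB, Jct3, HubA}.
Min-cut edges: Jct1→Port (2), Jct3→Port (6); capacity 2 + 6 = 8.
Cut capacity 13 exceeds the max flow 8, so it is not minimum.

No — its capacity is 13, but the minimum cut has capacity 8.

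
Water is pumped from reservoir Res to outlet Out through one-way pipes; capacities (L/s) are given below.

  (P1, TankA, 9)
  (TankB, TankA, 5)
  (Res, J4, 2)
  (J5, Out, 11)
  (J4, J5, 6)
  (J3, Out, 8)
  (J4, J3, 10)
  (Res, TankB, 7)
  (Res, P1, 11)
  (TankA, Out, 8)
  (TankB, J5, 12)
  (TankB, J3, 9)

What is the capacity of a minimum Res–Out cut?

17

Augment Res→J4→J3→Out: bottleneck 2, flow now 2.
Augment Res→P1→TankA→Out: bottleneck 8, flow now 10.
Augment Res→TankB→J3→Out: bottleneck 6, flow now 16.
Augment Res→TankB→J5→Out: bottleneck 1, flow now 17.
No augmenting path remains; maximum flow = 17.
By max-flow min-cut, the minimum cut capacity equals the max flow.
In the residual graph, reachable from Res: {Res, P1, TankA}.
Min-cut edges: Res→J4 (2), Res→TankB (7), TankA→Out (8); capacity 2 + 7 + 8 = 17.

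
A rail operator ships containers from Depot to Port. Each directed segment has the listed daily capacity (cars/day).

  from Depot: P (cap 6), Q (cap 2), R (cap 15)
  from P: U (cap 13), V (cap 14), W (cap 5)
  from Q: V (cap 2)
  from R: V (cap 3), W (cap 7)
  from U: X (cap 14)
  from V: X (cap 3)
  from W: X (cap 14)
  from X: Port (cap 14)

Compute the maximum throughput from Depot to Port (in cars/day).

14

Augment Depot→P→U→X→Port: bottleneck 6, flow now 6.
Augment Depot→Q→V→X→Port: bottleneck 2, flow now 8.
Augment Depot→R→V→X→Port: bottleneck 1, flow now 9.
Augment Depot→R→W→X→Port: bottleneck 5, flow now 14.
No augmenting path remains; maximum flow = 14.
In the residual graph, reachable from Depot: {Depot, P, Q, R, U, V, W, X}.
Min-cut edges: X→Port (14); capacity 14 = 14.
This cut is saturated, so no flow can exceed 14.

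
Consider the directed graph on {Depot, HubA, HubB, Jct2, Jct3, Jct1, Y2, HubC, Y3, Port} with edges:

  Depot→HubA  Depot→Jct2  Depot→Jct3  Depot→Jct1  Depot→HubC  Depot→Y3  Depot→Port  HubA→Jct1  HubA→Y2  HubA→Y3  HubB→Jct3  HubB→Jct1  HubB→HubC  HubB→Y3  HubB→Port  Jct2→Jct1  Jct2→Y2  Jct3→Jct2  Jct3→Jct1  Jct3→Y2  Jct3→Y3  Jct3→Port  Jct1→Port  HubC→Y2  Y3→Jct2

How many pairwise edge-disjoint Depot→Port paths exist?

3

Assign every edge capacity 1; by Menger, the answer equals the max flow.
Path Depot→Port (+1); total 1.
Path Depot→Jct3→Port (+1); total 2.
Path Depot→Jct1→Port (+1); total 3.
No residual Depot→Port path; max flow = 3.
Certifying cut of size 3: {Depot→Jct3, Depot→Port, Jct1→Port}.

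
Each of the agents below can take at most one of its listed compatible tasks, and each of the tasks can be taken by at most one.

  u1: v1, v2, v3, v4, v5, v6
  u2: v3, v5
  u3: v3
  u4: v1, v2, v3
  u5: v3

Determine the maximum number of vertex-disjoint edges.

Unit-capacity flow: source→left, listed edges, right→sink; max matching = max flow.
Augmenting path u1→v1 (+1); matched 1.
Augmenting path u2→v3 (+1); matched 2.
Augmenting path u4→v2 (+1); matched 3.
Augmenting path u3→v3→u2→v5 (+1); matched 4.
No augmenting path remains; maximum matching = 4.
König certificate: {u1, u2, u4, v3} is a vertex cover of size 4 (every listed pair touches it), so no matching can be larger.

4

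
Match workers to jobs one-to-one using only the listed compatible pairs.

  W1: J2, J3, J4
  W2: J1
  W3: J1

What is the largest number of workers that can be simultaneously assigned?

2

Unit-capacity flow: source→left, listed edges, right→sink; max matching = max flow.
Augmenting path W1→J2 (+1); matched 1.
Augmenting path W2→J1 (+1); matched 2.
No augmenting path remains; maximum matching = 2.
König certificate: {W1, J1} is a vertex cover of size 2 (every listed pair touches it), so no matching can be larger.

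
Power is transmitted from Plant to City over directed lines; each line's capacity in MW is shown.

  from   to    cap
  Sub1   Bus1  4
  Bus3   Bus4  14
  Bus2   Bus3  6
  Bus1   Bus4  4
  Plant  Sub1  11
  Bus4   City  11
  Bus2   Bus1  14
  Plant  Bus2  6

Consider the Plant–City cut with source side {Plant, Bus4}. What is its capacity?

28

Edges leaving {Plant, Bus4}: Plant→Sub1 (11), Plant→Bus2 (6), Bus4→City (11).
Cut capacity = 11 + 6 + 11 = 28.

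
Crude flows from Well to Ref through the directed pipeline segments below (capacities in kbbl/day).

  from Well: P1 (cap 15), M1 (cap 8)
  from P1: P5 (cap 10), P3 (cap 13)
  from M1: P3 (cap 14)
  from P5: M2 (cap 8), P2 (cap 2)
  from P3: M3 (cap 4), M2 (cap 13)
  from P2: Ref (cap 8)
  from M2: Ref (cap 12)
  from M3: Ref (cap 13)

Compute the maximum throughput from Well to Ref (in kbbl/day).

18

Augment Well→P1→P5→P2→Ref: bottleneck 2, flow now 2.
Augment Well→P1→P5→M2→Ref: bottleneck 8, flow now 10.
Augment Well→P1→P3→M2→Ref: bottleneck 4, flow now 14.
Augment Well→P1→P3→M3→Ref: bottleneck 1, flow now 15.
Augment Well→M1→P3→M3→Ref: bottleneck 3, flow now 18.
No augmenting path remains; maximum flow = 18.
In the residual graph, reachable from Well: {Well, P1, M1, P5, P3, M2}.
Min-cut edges: P5→P2 (2), P3→M3 (4), M2→Ref (12); capacity 2 + 4 + 12 = 18.
This cut is saturated, so no flow can exceed 18.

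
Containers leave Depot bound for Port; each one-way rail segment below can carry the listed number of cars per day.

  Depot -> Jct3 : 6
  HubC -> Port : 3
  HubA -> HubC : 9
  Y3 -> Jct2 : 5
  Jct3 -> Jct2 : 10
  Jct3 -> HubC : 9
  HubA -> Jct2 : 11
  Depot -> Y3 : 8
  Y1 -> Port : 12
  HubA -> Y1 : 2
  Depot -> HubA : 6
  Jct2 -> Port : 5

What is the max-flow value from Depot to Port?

10

Augment Depot→Jct3→HubC→Port: bottleneck 3, flow now 3.
Augment Depot→Jct3→Jct2→Port: bottleneck 3, flow now 6.
Augment Depot→HubA→Jct2→Port: bottleneck 2, flow now 8.
Augment Depot→HubA→Y1→Port: bottleneck 2, flow now 10.
No augmenting path remains; maximum flow = 10.
In the residual graph, reachable from Depot: {Depot, Jct3, HubA, Y3, HubC, Jct2}.
Min-cut edges: HubA→Y1 (2), HubC→Port (3), Jct2→Port (5); capacity 2 + 3 + 5 = 10.
This cut is saturated, so no flow can exceed 10.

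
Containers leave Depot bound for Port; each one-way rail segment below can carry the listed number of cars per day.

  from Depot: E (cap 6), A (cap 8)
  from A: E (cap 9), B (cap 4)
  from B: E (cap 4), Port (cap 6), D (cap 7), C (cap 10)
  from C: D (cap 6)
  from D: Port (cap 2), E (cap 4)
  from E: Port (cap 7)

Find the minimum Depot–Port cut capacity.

11

Augment Depot→E→Port: bottleneck 6, flow now 6.
Augment Depot→A→B→Port: bottleneck 4, flow now 10.
Augment Depot→A→E→Port: bottleneck 1, flow now 11.
No augmenting path remains; maximum flow = 11.
By max-flow min-cut, the minimum cut capacity equals the max flow.
In the residual graph, reachable from Depot: {Depot, A, E}.
Min-cut edges: A→B (4), E→Port (7); capacity 4 + 7 = 11.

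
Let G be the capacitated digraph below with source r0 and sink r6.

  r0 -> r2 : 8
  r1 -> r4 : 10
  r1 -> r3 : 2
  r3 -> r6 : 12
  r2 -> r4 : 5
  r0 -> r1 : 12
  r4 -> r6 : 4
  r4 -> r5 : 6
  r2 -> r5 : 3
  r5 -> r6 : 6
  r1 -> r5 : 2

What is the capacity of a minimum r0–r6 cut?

12

Augment r0→r1→r3→r6: bottleneck 2, flow now 2.
Augment r0→r1→r4→r6: bottleneck 4, flow now 6.
Augment r0→r1→r5→r6: bottleneck 2, flow now 8.
Augment r0→r2→r5→r6: bottleneck 3, flow now 11.
Augment r0→r1→r4→r5→r6: bottleneck 1, flow now 12.
No augmenting path remains; maximum flow = 12.
By max-flow min-cut, the minimum cut capacity equals the max flow.
In the residual graph, reachable from r0: {r0, r1, r2, r4, r5}.
Min-cut edges: r1→r3 (2), r4→r6 (4), r5→r6 (6); capacity 2 + 4 + 6 = 12.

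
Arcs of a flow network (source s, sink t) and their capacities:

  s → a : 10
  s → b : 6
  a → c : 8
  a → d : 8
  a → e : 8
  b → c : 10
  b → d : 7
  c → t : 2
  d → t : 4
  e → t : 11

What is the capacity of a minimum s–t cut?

Augment s→a→c→t: bottleneck 2, flow now 2.
Augment s→a→d→t: bottleneck 4, flow now 6.
Augment s→a→e→t: bottleneck 4, flow now 10.
Augment s→b→c→a→e→t: bottleneck 2, flow now 12. (uses reverse residual edge)
Augment s→b→d→a→e→t: bottleneck 2, flow now 14. (uses reverse residual edge)
No augmenting path remains; maximum flow = 14.
By max-flow min-cut, the minimum cut capacity equals the max flow.
In the residual graph, reachable from s: {s, a, b, c, d}.
Min-cut edges: a→e (8), c→t (2), d→t (4); capacity 8 + 2 + 4 = 14.

14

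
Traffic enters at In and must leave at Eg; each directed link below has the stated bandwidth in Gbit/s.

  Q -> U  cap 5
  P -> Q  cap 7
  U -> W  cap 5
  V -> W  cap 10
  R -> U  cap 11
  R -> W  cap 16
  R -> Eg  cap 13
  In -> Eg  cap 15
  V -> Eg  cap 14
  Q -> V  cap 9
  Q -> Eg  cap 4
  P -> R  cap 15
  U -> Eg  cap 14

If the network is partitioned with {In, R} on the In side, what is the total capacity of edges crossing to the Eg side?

55

Edges leaving {In, R}: In→Eg (15), R→U (11), R→W (16), R→Eg (13).
Cut capacity = 15 + 11 + 16 + 13 = 55.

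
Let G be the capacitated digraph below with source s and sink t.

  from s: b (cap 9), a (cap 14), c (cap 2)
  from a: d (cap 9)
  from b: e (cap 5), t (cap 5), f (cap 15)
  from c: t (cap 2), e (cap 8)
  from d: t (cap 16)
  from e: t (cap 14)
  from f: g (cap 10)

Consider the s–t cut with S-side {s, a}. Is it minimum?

Yes — it is a minimum cut (capacity 20).

Given cut capacity: 9 + 2 + 9 = 20.
Augment s→b→t: bottleneck 5, flow now 5.
Augment s→c→t: bottleneck 2, flow now 7.
Augment s→a→d→t: bottleneck 9, flow now 16.
Augment s→b→e→t: bottleneck 4, flow now 20.
No augmenting path remains; maximum flow = 20.
Cut capacity 20 equals the max flow, so it is a minimum cut.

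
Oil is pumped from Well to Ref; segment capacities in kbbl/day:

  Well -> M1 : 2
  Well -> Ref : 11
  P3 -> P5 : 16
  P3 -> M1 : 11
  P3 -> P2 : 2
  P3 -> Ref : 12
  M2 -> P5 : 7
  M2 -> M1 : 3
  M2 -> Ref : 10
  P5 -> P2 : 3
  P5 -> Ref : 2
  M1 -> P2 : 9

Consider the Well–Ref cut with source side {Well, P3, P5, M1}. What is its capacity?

39

Edges leaving {Well, P3, P5, M1}: Well→Ref (11), P3→P2 (2), P3→Ref (12), P5→P2 (3), P5→Ref (2), M1→P2 (9).
Cut capacity = 11 + 2 + 12 + 3 + 2 + 9 = 39.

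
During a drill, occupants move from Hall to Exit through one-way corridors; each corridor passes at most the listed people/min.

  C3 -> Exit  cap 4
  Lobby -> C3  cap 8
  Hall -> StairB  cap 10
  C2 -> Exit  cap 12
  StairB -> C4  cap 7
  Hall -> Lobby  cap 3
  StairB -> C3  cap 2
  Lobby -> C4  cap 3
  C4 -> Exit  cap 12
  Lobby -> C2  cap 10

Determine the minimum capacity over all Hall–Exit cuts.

12

Augment Hall→Lobby→C2→Exit: bottleneck 3, flow now 3.
Augment Hall→StairB→C4→Exit: bottleneck 7, flow now 10.
Augment Hall→StairB→C3→Exit: bottleneck 2, flow now 12.
No augmenting path remains; maximum flow = 12.
By max-flow min-cut, the minimum cut capacity equals the max flow.
In the residual graph, reachable from Hall: {Hall, StairB}.
Min-cut edges: Hall→Lobby (3), StairB→C4 (7), StairB→C3 (2); capacity 3 + 7 + 2 = 12.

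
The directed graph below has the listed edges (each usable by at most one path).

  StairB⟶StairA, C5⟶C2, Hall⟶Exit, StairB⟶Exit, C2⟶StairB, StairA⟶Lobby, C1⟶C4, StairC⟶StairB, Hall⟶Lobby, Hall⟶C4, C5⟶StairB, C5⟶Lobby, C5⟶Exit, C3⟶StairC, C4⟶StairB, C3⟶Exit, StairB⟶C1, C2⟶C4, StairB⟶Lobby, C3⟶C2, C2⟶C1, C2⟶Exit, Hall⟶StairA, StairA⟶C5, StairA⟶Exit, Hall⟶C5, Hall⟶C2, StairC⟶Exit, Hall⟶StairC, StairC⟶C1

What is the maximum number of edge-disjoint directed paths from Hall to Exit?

6

Assign every edge capacity 1; by Menger, the answer equals the max flow.
Path Hall→Exit (+1); total 1.
Path Hall→C2→Exit (+1); total 2.
Path Hall→StairC→Exit (+1); total 3.
Path Hall→StairA→Exit (+1); total 4.
Path Hall→C5→Exit (+1); total 5.
Path Hall→C4→StairB→Exit (+1); total 6.
No residual Hall→Exit path; max flow = 6.
Certifying cut of size 6: {Hall→C2, Hall→C4, Hall→C5, Hall→Exit, Hall→StairA, Hall→StairC}.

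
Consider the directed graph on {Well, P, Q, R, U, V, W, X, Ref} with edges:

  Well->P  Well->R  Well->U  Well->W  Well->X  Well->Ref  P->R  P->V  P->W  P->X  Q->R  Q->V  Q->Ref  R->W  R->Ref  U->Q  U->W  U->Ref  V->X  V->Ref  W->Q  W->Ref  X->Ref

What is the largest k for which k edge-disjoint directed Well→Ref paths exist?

6

Assign every edge capacity 1; by Menger, the answer equals the max flow.
Path Well→Ref (+1); total 1.
Path Well→R→Ref (+1); total 2.
Path Well→U→Ref (+1); total 3.
Path Well→W→Ref (+1); total 4.
Path Well→X→Ref (+1); total 5.
Path Well→P→V→Ref (+1); total 6.
No residual Well→Ref path; max flow = 6.
Certifying cut of size 6: {Well→P, Well→R, Well→Ref, Well→U, Well→W, Well→X}.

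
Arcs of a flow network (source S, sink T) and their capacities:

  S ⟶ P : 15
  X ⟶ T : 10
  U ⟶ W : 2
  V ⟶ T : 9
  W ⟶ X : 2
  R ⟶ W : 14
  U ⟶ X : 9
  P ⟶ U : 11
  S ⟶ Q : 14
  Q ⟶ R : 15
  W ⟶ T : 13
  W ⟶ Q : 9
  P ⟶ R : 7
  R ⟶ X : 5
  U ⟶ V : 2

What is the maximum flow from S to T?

Augment S→P→R→W→T: bottleneck 7, flow now 7.
Augment S→P→U→V→T: bottleneck 2, flow now 9.
Augment S→P→U→W→T: bottleneck 2, flow now 11.
Augment S→P→U→X→T: bottleneck 4, flow now 15.
Augment S→Q→R→W→T: bottleneck 4, flow now 19.
Augment S→Q→R→X→T: bottleneck 5, flow now 24.
Augment S→Q→R→W→X→T: bottleneck 1, flow now 25.
No augmenting path remains; maximum flow = 25.
In the residual graph, reachable from S: {S, P, Q, R, U, W, X}.
Min-cut edges: U→V (2), W→T (13), X→T (10); capacity 2 + 13 + 10 = 25.
This cut is saturated, so no flow can exceed 25.

25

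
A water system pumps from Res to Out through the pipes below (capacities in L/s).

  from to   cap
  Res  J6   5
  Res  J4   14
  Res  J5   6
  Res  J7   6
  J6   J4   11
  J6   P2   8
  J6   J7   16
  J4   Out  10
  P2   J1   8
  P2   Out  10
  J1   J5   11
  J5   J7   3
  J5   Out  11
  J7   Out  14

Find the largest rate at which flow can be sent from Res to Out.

Augment Res→J4→Out: bottleneck 10, flow now 10.
Augment Res→J5→Out: bottleneck 6, flow now 16.
Augment Res→J7→Out: bottleneck 6, flow now 22.
Augment Res→J6→P2→Out: bottleneck 5, flow now 27.
No augmenting path remains; maximum flow = 27.
In the residual graph, reachable from Res: {Res, J4}.
Min-cut edges: Res→J6 (5), Res→J5 (6), Res→J7 (6), J4→Out (10); capacity 5 + 6 + 6 + 10 = 27.
This cut is saturated, so no flow can exceed 27.

27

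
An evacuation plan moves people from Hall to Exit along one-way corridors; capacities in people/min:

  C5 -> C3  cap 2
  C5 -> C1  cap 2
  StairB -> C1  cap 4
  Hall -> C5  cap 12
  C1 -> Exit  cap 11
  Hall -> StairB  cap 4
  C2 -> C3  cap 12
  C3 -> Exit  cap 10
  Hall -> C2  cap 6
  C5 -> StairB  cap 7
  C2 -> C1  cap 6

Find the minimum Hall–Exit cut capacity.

Augment Hall→StairB→C1→Exit: bottleneck 4, flow now 4.
Augment Hall→C2→C1→Exit: bottleneck 6, flow now 10.
Augment Hall→C5→C1→Exit: bottleneck 1, flow now 11.
Augment Hall→C5→C3→Exit: bottleneck 2, flow now 13.
Augment Hall→C5→C1→C2→C3→Exit: bottleneck 1, flow now 14. (uses reverse residual edge)
No augmenting path remains; maximum flow = 14.
By max-flow min-cut, the minimum cut capacity equals the max flow.
In the residual graph, reachable from Hall: {Hall, StairB, C5}.
Min-cut edges: Hall→C2 (6), StairB→C1 (4), C5→C1 (2), C5→C3 (2); capacity 6 + 4 + 2 + 2 = 14.

14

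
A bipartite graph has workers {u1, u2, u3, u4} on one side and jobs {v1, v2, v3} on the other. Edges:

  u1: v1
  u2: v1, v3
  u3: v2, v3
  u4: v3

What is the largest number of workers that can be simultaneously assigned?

Unit-capacity flow: source→left, listed edges, right→sink; max matching = max flow.
Augmenting path u1→v1 (+1); matched 1.
Augmenting path u2→v3 (+1); matched 2.
Augmenting path u3→v2 (+1); matched 3.
No augmenting path remains; maximum matching = 3.
König certificate: {u3, v1, v3} is a vertex cover of size 3 (every listed pair touches it), so no matching can be larger.

3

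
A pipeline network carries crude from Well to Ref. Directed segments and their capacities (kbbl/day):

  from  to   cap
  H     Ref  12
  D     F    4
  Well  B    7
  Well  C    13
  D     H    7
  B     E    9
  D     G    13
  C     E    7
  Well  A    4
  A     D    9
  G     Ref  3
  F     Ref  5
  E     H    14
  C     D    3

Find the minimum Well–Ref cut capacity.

19

Augment Well→A→D→F→Ref: bottleneck 4, flow now 4.
Augment Well→B→E→H→Ref: bottleneck 7, flow now 11.
Augment Well→C→D→G→Ref: bottleneck 3, flow now 14.
Augment Well→C→E→H→Ref: bottleneck 5, flow now 19.
No augmenting path remains; maximum flow = 19.
By max-flow min-cut, the minimum cut capacity equals the max flow.
In the residual graph, reachable from Well: {Well, B, C, E, H}.
Min-cut edges: Well→A (4), C→D (3), H→Ref (12); capacity 4 + 3 + 12 = 19.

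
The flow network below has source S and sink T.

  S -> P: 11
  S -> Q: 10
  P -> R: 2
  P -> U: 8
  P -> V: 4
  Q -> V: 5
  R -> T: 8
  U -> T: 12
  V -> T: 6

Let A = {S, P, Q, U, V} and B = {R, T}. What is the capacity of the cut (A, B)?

Edges leaving {S, P, Q, U, V}: P→R (2), U→T (12), V→T (6).
Cut capacity = 2 + 12 + 6 = 20.

20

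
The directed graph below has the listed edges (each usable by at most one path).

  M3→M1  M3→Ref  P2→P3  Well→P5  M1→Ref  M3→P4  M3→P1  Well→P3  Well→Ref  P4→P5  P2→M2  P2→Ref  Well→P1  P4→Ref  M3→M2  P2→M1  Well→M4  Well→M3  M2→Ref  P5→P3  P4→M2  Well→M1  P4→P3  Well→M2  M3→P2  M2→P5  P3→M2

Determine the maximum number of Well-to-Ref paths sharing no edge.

Assign every edge capacity 1; by Menger, the answer equals the max flow.
Path Well→Ref (+1); total 1.
Path Well→M3→Ref (+1); total 2.
Path Well→M1→Ref (+1); total 3.
Path Well→M2→Ref (+1); total 4.
No residual Well→Ref path; max flow = 4.
Certifying cut of size 4: {M2→Ref, Well→M1, Well→M3, Well→Ref}.

4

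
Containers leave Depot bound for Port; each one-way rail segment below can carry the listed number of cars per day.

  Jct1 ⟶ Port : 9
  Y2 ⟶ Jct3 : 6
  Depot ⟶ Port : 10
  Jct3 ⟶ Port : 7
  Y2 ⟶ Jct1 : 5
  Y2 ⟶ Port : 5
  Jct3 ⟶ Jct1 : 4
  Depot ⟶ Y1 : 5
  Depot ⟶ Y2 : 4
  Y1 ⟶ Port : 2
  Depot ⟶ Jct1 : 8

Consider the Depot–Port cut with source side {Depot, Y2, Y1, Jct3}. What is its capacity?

41

Edges leaving {Depot, Y2, Y1, Jct3}: Depot→Jct1 (8), Depot→Port (10), Y2→Jct1 (5), Y2→Port (5), Y1→Port (2), Jct3→Jct1 (4), Jct3→Port (7).
Cut capacity = 8 + 10 + 5 + 5 + 2 + 4 + 7 = 41.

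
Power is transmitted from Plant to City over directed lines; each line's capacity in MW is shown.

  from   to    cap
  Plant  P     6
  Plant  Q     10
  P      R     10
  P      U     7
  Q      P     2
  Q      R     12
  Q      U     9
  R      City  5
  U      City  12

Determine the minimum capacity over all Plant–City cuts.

Augment Plant→P→R→City: bottleneck 5, flow now 5.
Augment Plant→P→U→City: bottleneck 1, flow now 6.
Augment Plant→Q→U→City: bottleneck 9, flow now 15.
Augment Plant→Q→P→U→City: bottleneck 1, flow now 16.
No augmenting path remains; maximum flow = 16.
By max-flow min-cut, the minimum cut capacity equals the max flow.
In the residual graph, reachable from Plant: {Plant}.
Min-cut edges: Plant→P (6), Plant→Q (10); capacity 6 + 10 = 16.

16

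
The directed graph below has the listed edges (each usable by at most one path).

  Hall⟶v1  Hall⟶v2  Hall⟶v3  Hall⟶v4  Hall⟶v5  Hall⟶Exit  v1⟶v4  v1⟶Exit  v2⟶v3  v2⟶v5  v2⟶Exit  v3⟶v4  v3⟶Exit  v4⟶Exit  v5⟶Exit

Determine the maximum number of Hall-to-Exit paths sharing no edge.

6

Assign every edge capacity 1; by Menger, the answer equals the max flow.
Path Hall→Exit (+1); total 1.
Path Hall→v1→Exit (+1); total 2.
Path Hall→v2→Exit (+1); total 3.
Path Hall→v3→Exit (+1); total 4.
Path Hall→v4→Exit (+1); total 5.
Path Hall→v5→Exit (+1); total 6.
No residual Hall→Exit path; max flow = 6.
Certifying cut of size 6: {Hall→Exit, Hall→v1, Hall→v2, Hall→v3, Hall→v4, Hall→v5}.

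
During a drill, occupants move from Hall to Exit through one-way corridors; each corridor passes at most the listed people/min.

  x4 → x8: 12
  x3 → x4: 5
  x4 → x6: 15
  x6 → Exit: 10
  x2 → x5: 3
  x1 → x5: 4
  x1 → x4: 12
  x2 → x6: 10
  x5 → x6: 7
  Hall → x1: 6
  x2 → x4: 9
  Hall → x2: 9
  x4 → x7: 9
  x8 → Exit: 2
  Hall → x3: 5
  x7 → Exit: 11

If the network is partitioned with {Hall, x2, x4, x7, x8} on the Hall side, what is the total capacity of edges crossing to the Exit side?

Edges leaving {Hall, x2, x4, x7, x8}: Hall→x1 (6), Hall→x3 (5), x2→x5 (3), x2→x6 (10), x4→x6 (15), x7→Exit (11), x8→Exit (2).
Cut capacity = 6 + 5 + 3 + 10 + 15 + 11 + 2 = 52.

52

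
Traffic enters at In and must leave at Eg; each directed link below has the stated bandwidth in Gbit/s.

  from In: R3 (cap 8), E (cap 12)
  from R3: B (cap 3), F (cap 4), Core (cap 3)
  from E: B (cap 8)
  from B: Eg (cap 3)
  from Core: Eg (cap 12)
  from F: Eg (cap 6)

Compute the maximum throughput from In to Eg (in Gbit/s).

10

Augment In→R3→B→Eg: bottleneck 3, flow now 3.
Augment In→R3→Core→Eg: bottleneck 3, flow now 6.
Augment In→R3→F→Eg: bottleneck 2, flow now 8.
Augment In→E→B→R3→F→Eg: bottleneck 2, flow now 10. (uses reverse residual edge)
No augmenting path remains; maximum flow = 10.
In the residual graph, reachable from In: {In, R3, E, B}.
Min-cut edges: R3→Core (3), R3→F (4), B→Eg (3); capacity 3 + 4 + 3 = 10.
This cut is saturated, so no flow can exceed 10.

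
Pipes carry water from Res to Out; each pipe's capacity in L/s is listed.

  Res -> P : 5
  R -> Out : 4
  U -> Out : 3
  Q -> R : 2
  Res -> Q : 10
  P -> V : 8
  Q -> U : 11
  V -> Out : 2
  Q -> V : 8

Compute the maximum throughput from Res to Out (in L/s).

7

Augment Res→P→V→Out: bottleneck 2, flow now 2.
Augment Res→Q→R→Out: bottleneck 2, flow now 4.
Augment Res→Q→U→Out: bottleneck 3, flow now 7.
No augmenting path remains; maximum flow = 7.
In the residual graph, reachable from Res: {Res, P, Q, U, V}.
Min-cut edges: Q→R (2), U→Out (3), V→Out (2); capacity 2 + 3 + 2 = 7.
This cut is saturated, so no flow can exceed 7.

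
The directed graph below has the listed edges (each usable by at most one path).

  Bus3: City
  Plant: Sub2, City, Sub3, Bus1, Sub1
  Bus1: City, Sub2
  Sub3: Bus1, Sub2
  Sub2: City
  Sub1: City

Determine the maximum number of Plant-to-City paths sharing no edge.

Assign every edge capacity 1; by Menger, the answer equals the max flow.
Path Plant→City (+1); total 1.
Path Plant→Sub1→City (+1); total 2.
Path Plant→Bus1→City (+1); total 3.
Path Plant→Sub2→City (+1); total 4.
No residual Plant→City path; max flow = 4.
Certifying cut of size 4: {Bus1→City, Plant→City, Plant→Sub1, Sub2→City}.

4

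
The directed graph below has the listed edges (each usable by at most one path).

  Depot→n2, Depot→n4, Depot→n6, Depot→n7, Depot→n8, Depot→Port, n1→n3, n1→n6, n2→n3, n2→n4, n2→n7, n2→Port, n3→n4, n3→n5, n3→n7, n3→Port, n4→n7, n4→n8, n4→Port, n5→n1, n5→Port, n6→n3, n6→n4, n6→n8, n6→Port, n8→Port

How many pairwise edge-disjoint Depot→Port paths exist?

Assign every edge capacity 1; by Menger, the answer equals the max flow.
Path Depot→Port (+1); total 1.
Path Depot→n2→Port (+1); total 2.
Path Depot→n4→Port (+1); total 3.
Path Depot→n6→Port (+1); total 4.
Path Depot→n8→Port (+1); total 5.
No residual Depot→Port path; max flow = 5.
Certifying cut of size 5: {Depot→Port, Depot→n2, Depot→n4, Depot→n6, Depot→n8}.

5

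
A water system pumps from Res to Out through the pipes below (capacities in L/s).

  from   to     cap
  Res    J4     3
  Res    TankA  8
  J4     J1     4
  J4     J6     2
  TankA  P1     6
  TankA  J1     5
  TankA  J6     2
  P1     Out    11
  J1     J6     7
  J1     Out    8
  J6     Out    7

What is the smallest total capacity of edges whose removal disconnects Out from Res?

11

Augment Res→J4→J1→Out: bottleneck 3, flow now 3.
Augment Res→TankA→P1→Out: bottleneck 6, flow now 9.
Augment Res→TankA→J1→Out: bottleneck 2, flow now 11.
No augmenting path remains; maximum flow = 11.
By max-flow min-cut, the minimum cut capacity equals the max flow.
In the residual graph, reachable from Res: {Res}.
Min-cut edges: Res→J4 (3), Res→TankA (8); capacity 3 + 8 = 11.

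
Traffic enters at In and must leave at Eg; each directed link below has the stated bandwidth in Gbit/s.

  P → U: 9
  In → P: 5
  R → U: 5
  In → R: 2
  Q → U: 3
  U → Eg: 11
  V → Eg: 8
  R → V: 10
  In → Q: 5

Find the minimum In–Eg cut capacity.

Augment In→P→U→Eg: bottleneck 5, flow now 5.
Augment In→Q→U→Eg: bottleneck 3, flow now 8.
Augment In→R→U→Eg: bottleneck 2, flow now 10.
No augmenting path remains; maximum flow = 10.
By max-flow min-cut, the minimum cut capacity equals the max flow.
In the residual graph, reachable from In: {In, Q}.
Min-cut edges: In→P (5), In→R (2), Q→U (3); capacity 5 + 2 + 3 = 10.

10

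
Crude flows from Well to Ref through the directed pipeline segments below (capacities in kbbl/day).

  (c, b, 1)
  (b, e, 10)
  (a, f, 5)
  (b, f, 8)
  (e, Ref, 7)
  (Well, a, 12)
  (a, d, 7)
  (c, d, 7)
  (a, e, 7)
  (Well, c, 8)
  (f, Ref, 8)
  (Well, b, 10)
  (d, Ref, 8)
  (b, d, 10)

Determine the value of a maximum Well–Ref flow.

23

Augment Well→a→d→Ref: bottleneck 7, flow now 7.
Augment Well→a→e→Ref: bottleneck 5, flow now 12.
Augment Well→b→d→Ref: bottleneck 1, flow now 13.
Augment Well→b→e→Ref: bottleneck 2, flow now 15.
Augment Well→b→f→Ref: bottleneck 7, flow now 22.
Augment Well→c→b→f→Ref: bottleneck 1, flow now 23.
No augmenting path remains; maximum flow = 23.
In the residual graph, reachable from Well: {Well, a, b, c, d, e, f}.
Min-cut edges: d→Ref (8), e→Ref (7), f→Ref (8); capacity 8 + 7 + 8 = 23.
This cut is saturated, so no flow can exceed 23.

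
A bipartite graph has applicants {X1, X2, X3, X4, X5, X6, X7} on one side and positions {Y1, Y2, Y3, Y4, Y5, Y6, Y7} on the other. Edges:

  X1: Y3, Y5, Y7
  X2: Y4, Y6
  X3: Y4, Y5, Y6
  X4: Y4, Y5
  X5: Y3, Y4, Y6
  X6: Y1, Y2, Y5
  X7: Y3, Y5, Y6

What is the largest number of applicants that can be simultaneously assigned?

6

Unit-capacity flow: source→left, listed edges, right→sink; max matching = max flow.
Augmenting path X1→Y3 (+1); matched 1.
Augmenting path X2→Y4 (+1); matched 2.
Augmenting path X3→Y5 (+1); matched 3.
Augmenting path X5→Y6 (+1); matched 4.
Augmenting path X6→Y1 (+1); matched 5.
Augmenting path X7→Y3→X1→Y7 (+1); matched 6.
No augmenting path remains; maximum matching = 6.
König certificate: {X1, X6, Y3, Y4, Y5, Y6} is a vertex cover of size 6 (every listed pair touches it), so no matching can be larger.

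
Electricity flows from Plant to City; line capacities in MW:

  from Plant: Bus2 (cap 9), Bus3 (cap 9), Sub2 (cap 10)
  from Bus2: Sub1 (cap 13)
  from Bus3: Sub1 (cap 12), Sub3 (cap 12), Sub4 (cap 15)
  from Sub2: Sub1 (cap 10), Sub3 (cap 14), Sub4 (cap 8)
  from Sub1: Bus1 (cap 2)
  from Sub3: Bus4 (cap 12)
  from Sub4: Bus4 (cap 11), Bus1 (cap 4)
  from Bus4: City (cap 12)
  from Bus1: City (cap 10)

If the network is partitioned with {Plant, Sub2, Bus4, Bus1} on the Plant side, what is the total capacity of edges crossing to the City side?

72

Edges leaving {Plant, Sub2, Bus4, Bus1}: Plant→Bus2 (9), Plant→Bus3 (9), Sub2→Sub1 (10), Sub2→Sub3 (14), Sub2→Sub4 (8), Bus4→City (12), Bus1→City (10).
Cut capacity = 9 + 9 + 10 + 14 + 8 + 12 + 10 = 72.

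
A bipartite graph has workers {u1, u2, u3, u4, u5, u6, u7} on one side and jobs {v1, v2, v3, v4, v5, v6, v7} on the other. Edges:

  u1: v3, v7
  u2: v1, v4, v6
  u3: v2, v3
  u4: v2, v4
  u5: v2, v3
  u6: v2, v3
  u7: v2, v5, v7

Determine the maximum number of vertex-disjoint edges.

6

Unit-capacity flow: source→left, listed edges, right→sink; max matching = max flow.
Augmenting path u1→v3 (+1); matched 1.
Augmenting path u2→v1 (+1); matched 2.
Augmenting path u3→v2 (+1); matched 3.
Augmenting path u4→v4 (+1); matched 4.
Augmenting path u7→v5 (+1); matched 5.
Augmenting path u5→v3→u1→v7 (+1); matched 6.
No augmenting path remains; maximum matching = 6.
König certificate: {u1, u2, u4, u7, v2, v3} is a vertex cover of size 6 (every listed pair touches it), so no matching can be larger.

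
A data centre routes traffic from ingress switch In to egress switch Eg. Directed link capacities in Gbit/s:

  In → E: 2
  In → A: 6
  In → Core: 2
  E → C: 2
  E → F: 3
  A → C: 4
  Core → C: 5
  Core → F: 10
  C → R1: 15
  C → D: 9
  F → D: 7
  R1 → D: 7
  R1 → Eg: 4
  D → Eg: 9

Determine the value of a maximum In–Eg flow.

Augment In→E→C→R1→Eg: bottleneck 2, flow now 2.
Augment In→A→C→R1→Eg: bottleneck 2, flow now 4.
Augment In→A→C→D→Eg: bottleneck 2, flow now 6.
Augment In→Core→C→D→Eg: bottleneck 2, flow now 8.
No augmenting path remains; maximum flow = 8.
In the residual graph, reachable from In: {In, A}.
Min-cut edges: In→E (2), In→Core (2), A→C (4); capacity 2 + 2 + 4 = 8.
This cut is saturated, so no flow can exceed 8.

8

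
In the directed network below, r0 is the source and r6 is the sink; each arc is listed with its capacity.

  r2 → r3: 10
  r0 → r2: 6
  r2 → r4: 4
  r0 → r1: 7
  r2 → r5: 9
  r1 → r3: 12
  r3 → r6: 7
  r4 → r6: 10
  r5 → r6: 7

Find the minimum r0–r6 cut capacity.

Augment r0→r1→r3→r6: bottleneck 7, flow now 7.
Augment r0→r2→r4→r6: bottleneck 4, flow now 11.
Augment r0→r2→r5→r6: bottleneck 2, flow now 13.
No augmenting path remains; maximum flow = 13.
By max-flow min-cut, the minimum cut capacity equals the max flow.
In the residual graph, reachable from r0: {r0}.
Min-cut edges: r0→r1 (7), r0→r2 (6); capacity 7 + 6 = 13.

13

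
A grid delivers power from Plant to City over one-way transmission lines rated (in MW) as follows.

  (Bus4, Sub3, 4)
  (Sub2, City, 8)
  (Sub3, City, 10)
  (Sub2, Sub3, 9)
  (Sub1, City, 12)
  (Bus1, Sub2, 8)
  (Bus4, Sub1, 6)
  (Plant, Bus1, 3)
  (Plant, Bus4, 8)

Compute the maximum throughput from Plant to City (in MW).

Augment Plant→Bus4→Sub3→City: bottleneck 4, flow now 4.
Augment Plant→Bus4→Sub1→City: bottleneck 4, flow now 8.
Augment Plant→Bus1→Sub2→City: bottleneck 3, flow now 11.
No augmenting path remains; maximum flow = 11.
In the residual graph, reachable from Plant: {Plant}.
Min-cut edges: Plant→Bus4 (8), Plant→Bus1 (3); capacity 8 + 3 = 11.
This cut is saturated, so no flow can exceed 11.

11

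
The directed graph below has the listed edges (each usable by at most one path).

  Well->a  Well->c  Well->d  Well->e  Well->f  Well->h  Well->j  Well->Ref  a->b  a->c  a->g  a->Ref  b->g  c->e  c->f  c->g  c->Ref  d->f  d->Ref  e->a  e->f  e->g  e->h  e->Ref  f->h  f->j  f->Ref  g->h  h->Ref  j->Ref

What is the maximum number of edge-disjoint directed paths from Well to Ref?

Assign every edge capacity 1; by Menger, the answer equals the max flow.
Path Well→Ref (+1); total 1.
Path Well→a→Ref (+1); total 2.
Path Well→c→Ref (+1); total 3.
Path Well→d→Ref (+1); total 4.
Path Well→e→Ref (+1); total 5.
Path Well→f→Ref (+1); total 6.
Path Well→h→Ref (+1); total 7.
Path Well→j→Ref (+1); total 8.
No residual Well→Ref path; max flow = 8.
Certifying cut of size 8: {Well→Ref, Well→a, Well→c, Well→d, Well→e, Well→f, Well→h, Well→j}.

8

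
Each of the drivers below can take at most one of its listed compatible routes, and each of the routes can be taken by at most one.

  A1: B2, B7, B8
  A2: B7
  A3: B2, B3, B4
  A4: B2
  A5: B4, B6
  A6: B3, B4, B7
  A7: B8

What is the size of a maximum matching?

6

Unit-capacity flow: source→left, listed edges, right→sink; max matching = max flow.
Augmenting path A1→B2 (+1); matched 1.
Augmenting path A2→B7 (+1); matched 2.
Augmenting path A3→B3 (+1); matched 3.
Augmenting path A5→B4 (+1); matched 4.
Augmenting path A7→B8 (+1); matched 5.
Augmenting path A6→B4→A5→B6 (+1); matched 6.
No augmenting path remains; maximum matching = 6.
König certificate: {A3, A5, A6, B2, B7, B8} is a vertex cover of size 6 (every listed pair touches it), so no matching can be larger.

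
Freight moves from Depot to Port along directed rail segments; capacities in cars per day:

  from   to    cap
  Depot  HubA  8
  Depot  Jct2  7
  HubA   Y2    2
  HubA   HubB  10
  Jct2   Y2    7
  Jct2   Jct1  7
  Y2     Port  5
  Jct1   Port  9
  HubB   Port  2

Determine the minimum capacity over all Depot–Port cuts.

11

Augment Depot→HubA→Y2→Port: bottleneck 2, flow now 2.
Augment Depot→HubA→HubB→Port: bottleneck 2, flow now 4.
Augment Depot→Jct2→Y2→Port: bottleneck 3, flow now 7.
Augment Depot→Jct2→Jct1→Port: bottleneck 4, flow now 11.
No augmenting path remains; maximum flow = 11.
By max-flow min-cut, the minimum cut capacity equals the max flow.
In the residual graph, reachable from Depot: {Depot, HubA, HubB}.
Min-cut edges: Depot→Jct2 (7), HubA→Y2 (2), HubB→Port (2); capacity 7 + 2 + 2 = 11.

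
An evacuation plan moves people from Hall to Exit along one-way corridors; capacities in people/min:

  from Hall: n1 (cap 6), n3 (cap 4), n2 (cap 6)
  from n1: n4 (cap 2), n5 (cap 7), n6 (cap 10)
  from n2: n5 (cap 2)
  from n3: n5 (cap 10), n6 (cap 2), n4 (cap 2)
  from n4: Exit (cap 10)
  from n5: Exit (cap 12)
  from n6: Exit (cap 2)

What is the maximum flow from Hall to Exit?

12

Augment Hall→n1→n4→Exit: bottleneck 2, flow now 2.
Augment Hall→n1→n5→Exit: bottleneck 4, flow now 6.
Augment Hall→n2→n5→Exit: bottleneck 2, flow now 8.
Augment Hall→n3→n4→Exit: bottleneck 2, flow now 10.
Augment Hall→n3→n5→Exit: bottleneck 2, flow now 12.
No augmenting path remains; maximum flow = 12.
In the residual graph, reachable from Hall: {Hall, n2}.
Min-cut edges: Hall→n1 (6), Hall→n3 (4), n2→n5 (2); capacity 6 + 4 + 2 = 12.
This cut is saturated, so no flow can exceed 12.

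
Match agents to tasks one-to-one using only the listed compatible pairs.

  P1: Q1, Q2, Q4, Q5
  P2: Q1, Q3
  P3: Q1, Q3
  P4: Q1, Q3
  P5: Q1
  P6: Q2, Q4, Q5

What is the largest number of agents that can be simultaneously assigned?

4

Unit-capacity flow: source→left, listed edges, right→sink; max matching = max flow.
Augmenting path P1→Q1 (+1); matched 1.
Augmenting path P2→Q3 (+1); matched 2.
Augmenting path P6→Q2 (+1); matched 3.
Augmenting path P3→Q1→P1→Q4 (+1); matched 4.
No augmenting path remains; maximum matching = 4.
König certificate: {P1, P6, Q1, Q3} is a vertex cover of size 4 (every listed pair touches it), so no matching can be larger.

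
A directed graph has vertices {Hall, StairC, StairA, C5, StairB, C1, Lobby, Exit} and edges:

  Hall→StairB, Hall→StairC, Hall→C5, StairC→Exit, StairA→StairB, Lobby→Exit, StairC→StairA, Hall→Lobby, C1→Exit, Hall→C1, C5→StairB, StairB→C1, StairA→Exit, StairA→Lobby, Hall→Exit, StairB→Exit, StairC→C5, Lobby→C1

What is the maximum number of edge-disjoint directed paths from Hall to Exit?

Assign every edge capacity 1; by Menger, the answer equals the max flow.
Path Hall→Exit (+1); total 1.
Path Hall→StairC→Exit (+1); total 2.
Path Hall→StairB→Exit (+1); total 3.
Path Hall→C1→Exit (+1); total 4.
Path Hall→Lobby→Exit (+1); total 5.
No residual Hall→Exit path; max flow = 5.
Certifying cut of size 5: {C1→Exit, Hall→Exit, Hall→Lobby, Hall→StairC, StairB→Exit}.

5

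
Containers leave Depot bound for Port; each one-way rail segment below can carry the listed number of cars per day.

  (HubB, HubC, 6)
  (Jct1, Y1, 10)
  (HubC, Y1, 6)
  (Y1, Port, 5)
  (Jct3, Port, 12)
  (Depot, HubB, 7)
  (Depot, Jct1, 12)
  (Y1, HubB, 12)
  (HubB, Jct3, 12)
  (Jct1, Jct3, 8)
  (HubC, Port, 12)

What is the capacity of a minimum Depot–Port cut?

Augment Depot→Jct1→Jct3→Port: bottleneck 8, flow now 8.
Augment Depot→Jct1→Y1→Port: bottleneck 4, flow now 12.
Augment Depot→HubB→Jct3→Port: bottleneck 4, flow now 16.
Augment Depot→HubB→HubC→Port: bottleneck 3, flow now 19.
No augmenting path remains; maximum flow = 19.
By max-flow min-cut, the minimum cut capacity equals the max flow.
In the residual graph, reachable from Depot: {Depot}.
Min-cut edges: Depot→Jct1 (12), Depot→HubB (7); capacity 12 + 7 = 19.

19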